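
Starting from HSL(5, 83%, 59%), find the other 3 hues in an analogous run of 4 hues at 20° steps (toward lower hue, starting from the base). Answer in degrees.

Analogous hues sit every 20° along the wheel.
5 − 20 = -15 → -15 + 360 = 345°
5 − 40 = -35 → -35 + 360 = 325°
5 − 60 = -55 → -55 + 360 = 305°

345°, 325°, 305°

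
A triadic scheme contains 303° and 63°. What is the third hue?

183°

A triad spaces three hues 120° apart.
The full set is {63°, 183°, 303°}.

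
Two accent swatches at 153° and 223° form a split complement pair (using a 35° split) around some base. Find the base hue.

The accents sit 35° either side of the complement, so the complement is their short-arc midpoint on the wheel.
Short-arc midpoint of 153° and 223°: 188°.
Base is 180° from the complement: 188 − 180 = 8°

8°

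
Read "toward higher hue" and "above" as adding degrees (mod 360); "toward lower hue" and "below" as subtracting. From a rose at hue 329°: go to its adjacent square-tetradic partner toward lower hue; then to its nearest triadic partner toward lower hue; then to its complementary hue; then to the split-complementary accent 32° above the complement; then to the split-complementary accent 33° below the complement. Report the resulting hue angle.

329 − 90 = 239°   (square ↓)
239 − 120 = 119°   (triadic ↓)
119 + 180 = 299°   (complement)
299 + 212 = 511 → 511 − 360 = 151°   (split-comp 32° ↑)
151 + 147 = 298°   (split-comp 33° ↓)

298°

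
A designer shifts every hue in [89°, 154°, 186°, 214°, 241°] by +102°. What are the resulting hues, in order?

89 + 102 = 191°
154 + 102 = 256°
186 + 102 = 288°
214 + 102 = 316°
241 + 102 = 343°

191°, 256°, 288°, 316°, 343°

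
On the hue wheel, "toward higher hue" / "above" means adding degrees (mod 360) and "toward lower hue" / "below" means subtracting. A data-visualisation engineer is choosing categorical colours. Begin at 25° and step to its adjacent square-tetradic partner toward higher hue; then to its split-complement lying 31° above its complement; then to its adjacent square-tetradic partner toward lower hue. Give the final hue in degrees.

236°

+90° (square ↑): 25 + 90 = 115°
+211° (split-comp 31° ↑): 115 + 211 = 326°
−90° (square ↓): 326 − 90 = 236°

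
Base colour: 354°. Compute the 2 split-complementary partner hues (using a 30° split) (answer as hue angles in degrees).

Split-complementary hues sit 30° either side of the complement.
Complement of 354°: 354 + 180 = 534 → 534 − 360 = 174°
174 − 30 = 144°
174 + 30 = 204°

144° and 204°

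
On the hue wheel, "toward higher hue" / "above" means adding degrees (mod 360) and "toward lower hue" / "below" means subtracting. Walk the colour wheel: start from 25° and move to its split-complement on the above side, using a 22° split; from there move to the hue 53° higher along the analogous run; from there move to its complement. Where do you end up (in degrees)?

+202° (split-comp 22° ↑): 25 + 202 = 227°
+53° (analog 53° ↑): 227 + 53 = 280°
+180° (complement): 280 + 180 = 460 → 460 − 360 = 100°

100°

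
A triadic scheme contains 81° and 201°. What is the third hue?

A triad spaces three hues 120° apart.
The full set is {81°, 201°, 321°}.

321°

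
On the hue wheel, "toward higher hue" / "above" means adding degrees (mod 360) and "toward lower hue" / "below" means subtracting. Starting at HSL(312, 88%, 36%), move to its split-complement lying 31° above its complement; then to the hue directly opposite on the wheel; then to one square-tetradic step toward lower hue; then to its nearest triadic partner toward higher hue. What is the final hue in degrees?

+211° (split-comp 31° ↑): 312 + 211 = 523 → 523 − 360 = 163°
+180° (complement): 163 + 180 = 343°
−90° (square ↓): 343 − 90 = 253°
+120° (triadic ↑): 253 + 120 = 373 → 373 − 360 = 13°

13°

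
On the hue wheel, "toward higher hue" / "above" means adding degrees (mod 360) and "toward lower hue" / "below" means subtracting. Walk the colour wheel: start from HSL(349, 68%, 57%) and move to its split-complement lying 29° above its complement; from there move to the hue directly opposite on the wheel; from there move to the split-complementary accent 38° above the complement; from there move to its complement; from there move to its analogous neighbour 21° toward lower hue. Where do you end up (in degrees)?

+209° (split-comp 29° ↑): 349 + 209 = 558 → 558 − 360 = 198°
+180° (complement): 198 + 180 = 378 → 378 − 360 = 18°
+218° (split-comp 38° ↑): 18 + 218 = 236°
+180° (complement): 236 + 180 = 416 → 416 − 360 = 56°
−21° (analog 21° ↓): 56 − 21 = 35°

35°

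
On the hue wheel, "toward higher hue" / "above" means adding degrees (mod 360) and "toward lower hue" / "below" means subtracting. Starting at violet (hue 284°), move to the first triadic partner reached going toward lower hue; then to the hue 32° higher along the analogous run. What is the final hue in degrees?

196°

284 − 120 = 164°   (triadic ↓)
164 + 32 = 196°   (analog 32° ↑)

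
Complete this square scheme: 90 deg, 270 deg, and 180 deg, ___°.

A square tetradic scheme places four hues every 90°.
The full set through 90° is {0°, 90°, 180°, 270°}.
Given {90°, 180°, 270°}, the missing hue is 0°.

0°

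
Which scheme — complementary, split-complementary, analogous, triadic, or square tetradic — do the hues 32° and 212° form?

complementary

Sort the hues: 32°, 212°.
Successive gaps around the wheel: 180°, 180°.
Two hues 180° apart are complementary.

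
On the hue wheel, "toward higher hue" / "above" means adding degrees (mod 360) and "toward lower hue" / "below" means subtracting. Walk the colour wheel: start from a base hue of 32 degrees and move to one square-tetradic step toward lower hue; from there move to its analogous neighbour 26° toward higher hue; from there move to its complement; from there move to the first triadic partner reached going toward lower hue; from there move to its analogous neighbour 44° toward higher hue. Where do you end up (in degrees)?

72°

32 − 90 = -58 → -58 + 360 = 302°   (square ↓)
302 + 26 = 328°   (analog 26° ↑)
328 + 180 = 508 → 508 − 360 = 148°   (complement)
148 − 120 = 28°   (triadic ↓)
28 + 44 = 72°   (analog 44° ↑)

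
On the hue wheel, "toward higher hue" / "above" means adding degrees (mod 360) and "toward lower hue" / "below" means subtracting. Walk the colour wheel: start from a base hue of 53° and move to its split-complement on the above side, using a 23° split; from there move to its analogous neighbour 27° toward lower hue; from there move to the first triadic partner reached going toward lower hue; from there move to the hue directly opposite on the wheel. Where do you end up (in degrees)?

53 + 203 = 256°   (split-comp 23° ↑)
256 − 27 = 229°   (analog 27° ↓)
229 − 120 = 109°   (triadic ↓)
109 + 180 = 289°   (complement)

289°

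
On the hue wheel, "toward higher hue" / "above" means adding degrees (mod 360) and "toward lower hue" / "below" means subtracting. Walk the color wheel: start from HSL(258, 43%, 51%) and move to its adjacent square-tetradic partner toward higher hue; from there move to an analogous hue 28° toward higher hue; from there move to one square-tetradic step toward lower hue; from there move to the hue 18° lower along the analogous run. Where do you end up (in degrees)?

+90° (square ↑): 258 + 90 = 348°
+28° (analog 28° ↑): 348 + 28 = 376 → 376 − 360 = 16°
−90° (square ↓): 16 − 90 = -74 → -74 + 360 = 286°
−18° (analog 18° ↓): 286 − 18 = 268°

268°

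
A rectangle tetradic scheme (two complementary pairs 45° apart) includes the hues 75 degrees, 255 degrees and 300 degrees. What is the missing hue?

A rectangular tetradic uses two complementary pairs 45° apart: offsets 0°, 45°, 180°, 225°.
Among {75°, 255°, 300°}, 75° and 255° are a 180° pair.
The remaining hue 300° needs its own complement: 300 + 180 = 480 → 480 − 360 = 120°

120°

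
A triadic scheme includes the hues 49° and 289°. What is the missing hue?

A triad places three hues 120° apart.
The full set through 49° is {49°, 169°, 289°}.
Given {49°, 289°}, the missing hue is 169°.

169°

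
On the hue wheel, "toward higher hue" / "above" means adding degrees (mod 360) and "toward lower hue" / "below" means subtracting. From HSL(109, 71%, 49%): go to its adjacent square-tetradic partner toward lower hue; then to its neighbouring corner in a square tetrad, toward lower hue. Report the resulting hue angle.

−90° (square ↓): 109 − 90 = 19°
−90° (square ↓): 19 − 90 = -71 → -71 + 360 = 289°

289°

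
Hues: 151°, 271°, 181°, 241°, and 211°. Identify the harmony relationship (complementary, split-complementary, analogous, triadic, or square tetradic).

analogous

Sort the hues: 151°, 181°, 211°, 241°, 271°.
Successive gaps around the wheel: 30°, 30°, 30°, 30°, 240°.
A run of hues at equal small steps (30°) with one large closing gap is an analogous group.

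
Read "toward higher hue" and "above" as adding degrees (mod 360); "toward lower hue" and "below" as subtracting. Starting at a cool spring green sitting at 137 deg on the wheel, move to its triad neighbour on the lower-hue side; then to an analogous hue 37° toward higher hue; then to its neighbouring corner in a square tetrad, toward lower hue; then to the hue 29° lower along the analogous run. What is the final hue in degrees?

295°

−120° (triadic ↓): 137 − 120 = 17°
+37° (analog 37° ↑): 17 + 37 = 54°
−90° (square ↓): 54 − 90 = -36 → -36 + 360 = 324°
−29° (analog 29° ↓): 324 − 29 = 295°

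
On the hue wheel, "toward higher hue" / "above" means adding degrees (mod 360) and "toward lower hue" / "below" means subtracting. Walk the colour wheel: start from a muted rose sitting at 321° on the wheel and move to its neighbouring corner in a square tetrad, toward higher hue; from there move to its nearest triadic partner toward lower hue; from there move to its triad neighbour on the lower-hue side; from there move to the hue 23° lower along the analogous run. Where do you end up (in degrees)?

148°

square ↑ +90°: 321 + 90 = 411 → 411 − 360 = 51°
triadic ↓ −120°: 51 − 120 = -69 → -69 + 360 = 291°
triadic ↓ −120°: 291 − 120 = 171°
analog 23° ↓ −23°: 171 − 23 = 148°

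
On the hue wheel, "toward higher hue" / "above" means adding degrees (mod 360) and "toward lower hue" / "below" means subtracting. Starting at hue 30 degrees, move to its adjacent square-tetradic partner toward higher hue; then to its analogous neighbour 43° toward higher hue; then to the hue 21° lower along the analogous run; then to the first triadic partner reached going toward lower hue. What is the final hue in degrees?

22°

square ↑ +90°: 30 + 90 = 120°
analog 43° ↑ +43°: 120 + 43 = 163°
analog 21° ↓ −21°: 163 − 21 = 142°
triadic ↓ −120°: 142 − 120 = 22°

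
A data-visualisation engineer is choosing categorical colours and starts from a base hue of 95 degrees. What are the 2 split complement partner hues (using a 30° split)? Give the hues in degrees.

245° and 305°

Complement of 95 degrees: 95 + 180 = 275°
275 − 30 = 245°
275 + 30 = 305°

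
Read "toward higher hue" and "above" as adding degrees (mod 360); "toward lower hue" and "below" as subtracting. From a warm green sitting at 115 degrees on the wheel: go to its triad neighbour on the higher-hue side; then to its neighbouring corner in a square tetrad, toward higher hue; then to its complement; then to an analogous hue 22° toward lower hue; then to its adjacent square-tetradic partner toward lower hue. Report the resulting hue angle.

33°

triadic ↑ +120°: 115 + 120 = 235°
square ↑ +90°: 235 + 90 = 325°
complement +180°: 325 + 180 = 505 → 505 − 360 = 145°
analog 22° ↓ −22°: 145 − 22 = 123°
square ↓ −90°: 123 − 90 = 33°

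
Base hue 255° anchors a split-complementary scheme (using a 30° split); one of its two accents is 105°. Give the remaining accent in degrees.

45°

Split-complementary hues sit 30° either side of the complement.
Complement of the base 255°: 255 + 180 = 435 → 435 − 360 = 75°
The given accent 105° is 30° one side of 75°; the other accent sits 30° the other side: 75 − 30 = 45°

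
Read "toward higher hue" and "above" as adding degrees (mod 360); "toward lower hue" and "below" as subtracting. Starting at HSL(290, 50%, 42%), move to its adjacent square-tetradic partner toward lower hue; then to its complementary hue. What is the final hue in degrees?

20°

square ↓ −90°: 290 − 90 = 200°
complement +180°: 200 + 180 = 380 → 380 − 360 = 20°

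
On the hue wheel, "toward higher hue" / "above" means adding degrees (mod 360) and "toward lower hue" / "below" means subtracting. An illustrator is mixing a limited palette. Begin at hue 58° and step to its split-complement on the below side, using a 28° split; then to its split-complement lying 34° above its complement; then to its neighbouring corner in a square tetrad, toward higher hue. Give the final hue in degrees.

split-comp 28° ↓ +152°: 58 + 152 = 210°
split-comp 34° ↑ +214°: 210 + 214 = 424 → 424 − 360 = 64°
square ↑ +90°: 64 + 90 = 154°

154°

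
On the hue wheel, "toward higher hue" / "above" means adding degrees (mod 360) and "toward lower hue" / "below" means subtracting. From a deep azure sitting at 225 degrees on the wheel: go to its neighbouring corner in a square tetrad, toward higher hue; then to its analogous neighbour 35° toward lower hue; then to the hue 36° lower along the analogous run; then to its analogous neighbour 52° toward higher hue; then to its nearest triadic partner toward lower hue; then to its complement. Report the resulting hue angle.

356°

+90° (square ↑): 225 + 90 = 315°
−35° (analog 35° ↓): 315 − 35 = 280°
−36° (analog 36° ↓): 280 − 36 = 244°
+52° (analog 52° ↑): 244 + 52 = 296°
−120° (triadic ↓): 296 − 120 = 176°
+180° (complement): 176 + 180 = 356°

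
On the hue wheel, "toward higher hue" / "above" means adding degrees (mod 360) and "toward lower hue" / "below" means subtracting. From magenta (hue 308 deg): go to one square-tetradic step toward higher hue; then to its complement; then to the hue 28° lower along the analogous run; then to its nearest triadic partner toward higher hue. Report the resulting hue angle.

310°

+90° (square ↑): 308 + 90 = 398 → 398 − 360 = 38°
+180° (complement): 38 + 180 = 218°
−28° (analog 28° ↓): 218 − 28 = 190°
+120° (triadic ↑): 190 + 120 = 310°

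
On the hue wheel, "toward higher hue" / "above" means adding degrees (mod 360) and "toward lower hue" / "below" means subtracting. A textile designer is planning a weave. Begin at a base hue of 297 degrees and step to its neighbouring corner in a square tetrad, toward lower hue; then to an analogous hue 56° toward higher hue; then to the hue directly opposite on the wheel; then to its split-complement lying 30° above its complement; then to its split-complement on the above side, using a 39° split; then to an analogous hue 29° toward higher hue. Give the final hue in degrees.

−90° (square ↓): 297 − 90 = 207°
+56° (analog 56° ↑): 207 + 56 = 263°
+180° (complement): 263 + 180 = 443 → 443 − 360 = 83°
+210° (split-comp 30° ↑): 83 + 210 = 293°
+219° (split-comp 39° ↑): 293 + 219 = 512 → 512 − 360 = 152°
+29° (analog 29° ↑): 152 + 29 = 181°

181°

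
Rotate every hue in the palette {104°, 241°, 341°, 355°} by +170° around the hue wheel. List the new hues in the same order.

274°, 51°, 151°, 165°

104 + 170 = 274°
241 + 170 = 411 → 411 − 360 = 51°
341 + 170 = 511 → 511 − 360 = 151°
355 + 170 = 525 → 525 − 360 = 165°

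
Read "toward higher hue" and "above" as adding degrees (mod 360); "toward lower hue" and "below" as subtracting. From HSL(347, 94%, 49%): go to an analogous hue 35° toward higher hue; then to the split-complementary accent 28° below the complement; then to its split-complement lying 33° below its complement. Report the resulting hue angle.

347 + 35 = 382 → 382 − 360 = 22°   (analog 35° ↑)
22 + 152 = 174°   (split-comp 28° ↓)
174 + 147 = 321°   (split-comp 33° ↓)

321°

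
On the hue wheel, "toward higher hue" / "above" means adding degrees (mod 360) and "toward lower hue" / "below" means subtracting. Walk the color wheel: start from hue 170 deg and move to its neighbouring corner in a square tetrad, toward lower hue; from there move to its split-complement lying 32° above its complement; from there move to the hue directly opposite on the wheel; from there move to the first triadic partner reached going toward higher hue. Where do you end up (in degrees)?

square ↓ −90°: 170 − 90 = 80°
split-comp 32° ↑ +212°: 80 + 212 = 292°
complement +180°: 292 + 180 = 472 → 472 − 360 = 112°
triadic ↑ +120°: 112 + 120 = 232°

232°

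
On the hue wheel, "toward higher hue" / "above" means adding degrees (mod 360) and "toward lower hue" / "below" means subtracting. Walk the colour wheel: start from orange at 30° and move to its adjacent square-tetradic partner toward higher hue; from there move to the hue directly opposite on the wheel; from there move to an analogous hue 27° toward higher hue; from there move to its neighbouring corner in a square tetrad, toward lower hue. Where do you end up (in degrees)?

237°

square ↑ +90°: 30 + 90 = 120°
complement +180°: 120 + 180 = 300°
analog 27° ↑ +27°: 300 + 27 = 327°
square ↓ −90°: 327 − 90 = 237°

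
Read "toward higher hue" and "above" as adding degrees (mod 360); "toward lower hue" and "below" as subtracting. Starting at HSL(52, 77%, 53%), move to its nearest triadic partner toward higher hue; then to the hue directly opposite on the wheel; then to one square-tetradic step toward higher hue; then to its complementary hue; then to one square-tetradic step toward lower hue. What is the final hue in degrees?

172°

52 + 120 = 172°   (triadic ↑)
172 + 180 = 352°   (complement)
352 + 90 = 442 → 442 − 360 = 82°   (square ↑)
82 + 180 = 262°   (complement)
262 − 90 = 172°   (square ↓)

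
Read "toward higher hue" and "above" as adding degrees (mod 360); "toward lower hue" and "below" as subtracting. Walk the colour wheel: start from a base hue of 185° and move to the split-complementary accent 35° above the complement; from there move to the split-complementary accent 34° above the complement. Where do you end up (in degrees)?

254°

185 + 215 = 400 → 400 − 360 = 40°   (split-comp 35° ↑)
40 + 214 = 254°   (split-comp 34° ↑)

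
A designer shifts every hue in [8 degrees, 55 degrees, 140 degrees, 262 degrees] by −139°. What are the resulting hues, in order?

229°, 276°, 1°, 123°

8 − 139 = -131 → -131 + 360 = 229°
55 − 139 = -84 → -84 + 360 = 276°
140 − 139 = 1°
262 − 139 = 123°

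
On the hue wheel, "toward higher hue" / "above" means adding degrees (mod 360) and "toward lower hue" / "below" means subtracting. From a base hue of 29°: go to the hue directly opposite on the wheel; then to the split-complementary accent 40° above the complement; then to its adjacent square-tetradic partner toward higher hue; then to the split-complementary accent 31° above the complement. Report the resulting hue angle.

10°

+180° (complement): 29 + 180 = 209°
+220° (split-comp 40° ↑): 209 + 220 = 429 → 429 − 360 = 69°
+90° (square ↑): 69 + 90 = 159°
+211° (split-comp 31° ↑): 159 + 211 = 370 → 370 − 360 = 10°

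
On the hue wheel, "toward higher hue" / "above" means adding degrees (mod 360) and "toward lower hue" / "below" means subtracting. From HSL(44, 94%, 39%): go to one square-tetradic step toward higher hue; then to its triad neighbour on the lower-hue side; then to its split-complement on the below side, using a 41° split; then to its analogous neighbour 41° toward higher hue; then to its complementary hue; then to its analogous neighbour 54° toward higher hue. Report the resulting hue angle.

68°

square ↑ +90°: 44 + 90 = 134°
triadic ↓ −120°: 134 − 120 = 14°
split-comp 41° ↓ +139°: 14 + 139 = 153°
analog 41° ↑ +41°: 153 + 41 = 194°
complement +180°: 194 + 180 = 374 → 374 − 360 = 14°
analog 54° ↑ +54°: 14 + 54 = 68°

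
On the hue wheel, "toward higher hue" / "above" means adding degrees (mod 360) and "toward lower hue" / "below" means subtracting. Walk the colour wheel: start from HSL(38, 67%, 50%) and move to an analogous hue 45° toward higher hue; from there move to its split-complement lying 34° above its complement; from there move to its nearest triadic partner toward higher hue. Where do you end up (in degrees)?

57°

analog 45° ↑ +45°: 38 + 45 = 83°
split-comp 34° ↑ +214°: 83 + 214 = 297°
triadic ↑ +120°: 297 + 120 = 417 → 417 − 360 = 57°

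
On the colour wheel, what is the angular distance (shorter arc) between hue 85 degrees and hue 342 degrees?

103°

|85 − 342| = 257.
The shorter arc is 360 − 257 = 103°.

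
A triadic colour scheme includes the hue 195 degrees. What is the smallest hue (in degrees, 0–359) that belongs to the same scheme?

75°

A triad places three hues 120° apart.
The full set through 195° is {75°, 195°, 315°}.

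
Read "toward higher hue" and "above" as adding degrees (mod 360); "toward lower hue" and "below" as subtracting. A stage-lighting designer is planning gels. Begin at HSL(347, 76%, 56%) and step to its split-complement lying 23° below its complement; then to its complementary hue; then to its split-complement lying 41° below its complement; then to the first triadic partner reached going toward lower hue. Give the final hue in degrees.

split-comp 23° ↓ +157°: 347 + 157 = 504 → 504 − 360 = 144°
complement +180°: 144 + 180 = 324°
split-comp 41° ↓ +139°: 324 + 139 = 463 → 463 − 360 = 103°
triadic ↓ −120°: 103 − 120 = -17 → -17 + 360 = 343°

343°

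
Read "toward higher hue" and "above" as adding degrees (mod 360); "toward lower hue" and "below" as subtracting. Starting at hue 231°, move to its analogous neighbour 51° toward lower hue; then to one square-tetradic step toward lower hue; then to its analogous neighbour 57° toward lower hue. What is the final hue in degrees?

33°

analog 51° ↓ −51°: 231 − 51 = 180°
square ↓ −90°: 180 − 90 = 90°
analog 57° ↓ −57°: 90 − 57 = 33°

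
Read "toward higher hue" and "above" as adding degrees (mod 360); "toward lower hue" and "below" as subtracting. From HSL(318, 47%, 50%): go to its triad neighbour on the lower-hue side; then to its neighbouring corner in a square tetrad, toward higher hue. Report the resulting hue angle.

triadic ↓ −120°: 318 − 120 = 198°
square ↑ +90°: 198 + 90 = 288°

288°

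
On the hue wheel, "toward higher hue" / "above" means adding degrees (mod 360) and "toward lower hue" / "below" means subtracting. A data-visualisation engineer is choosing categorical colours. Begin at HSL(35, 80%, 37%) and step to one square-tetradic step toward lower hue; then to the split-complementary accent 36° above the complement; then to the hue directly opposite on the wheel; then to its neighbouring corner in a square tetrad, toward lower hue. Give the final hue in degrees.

251°

−90° (square ↓): 35 − 90 = -55 → -55 + 360 = 305°
+216° (split-comp 36° ↑): 305 + 216 = 521 → 521 − 360 = 161°
+180° (complement): 161 + 180 = 341°
−90° (square ↓): 341 − 90 = 251°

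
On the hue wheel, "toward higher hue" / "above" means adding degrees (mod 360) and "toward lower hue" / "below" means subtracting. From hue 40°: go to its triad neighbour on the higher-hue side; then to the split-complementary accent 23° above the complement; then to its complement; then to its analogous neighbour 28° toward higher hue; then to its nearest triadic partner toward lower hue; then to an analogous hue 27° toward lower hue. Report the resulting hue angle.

40 + 120 = 160°   (triadic ↑)
160 + 203 = 363 → 363 − 360 = 3°   (split-comp 23° ↑)
3 + 180 = 183°   (complement)
183 + 28 = 211°   (analog 28° ↑)
211 − 120 = 91°   (triadic ↓)
91 − 27 = 64°   (analog 27° ↓)

64°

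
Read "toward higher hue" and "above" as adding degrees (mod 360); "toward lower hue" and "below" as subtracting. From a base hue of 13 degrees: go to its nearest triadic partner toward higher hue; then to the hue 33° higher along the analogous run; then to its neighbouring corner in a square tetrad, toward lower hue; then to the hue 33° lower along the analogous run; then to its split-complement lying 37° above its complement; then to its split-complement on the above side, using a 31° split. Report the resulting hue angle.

+120° (triadic ↑): 13 + 120 = 133°
+33° (analog 33° ↑): 133 + 33 = 166°
−90° (square ↓): 166 − 90 = 76°
−33° (analog 33° ↓): 76 − 33 = 43°
+217° (split-comp 37° ↑): 43 + 217 = 260°
+211° (split-comp 31° ↑): 260 + 211 = 471 → 471 − 360 = 111°

111°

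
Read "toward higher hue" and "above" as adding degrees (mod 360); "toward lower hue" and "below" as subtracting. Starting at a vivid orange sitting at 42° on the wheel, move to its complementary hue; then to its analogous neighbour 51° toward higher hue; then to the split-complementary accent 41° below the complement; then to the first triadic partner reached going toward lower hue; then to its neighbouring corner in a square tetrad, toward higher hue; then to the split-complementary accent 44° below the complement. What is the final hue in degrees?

158°

42 + 180 = 222°   (complement)
222 + 51 = 273°   (analog 51° ↑)
273 + 139 = 412 → 412 − 360 = 52°   (split-comp 41° ↓)
52 − 120 = -68 → -68 + 360 = 292°   (triadic ↓)
292 + 90 = 382 → 382 − 360 = 22°   (square ↑)
22 + 136 = 158°   (split-comp 44° ↓)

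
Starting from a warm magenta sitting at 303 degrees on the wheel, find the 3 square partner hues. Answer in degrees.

A square tetradic scheme places four hues every 90°.
303 + 90 = 393 → 393 − 360 = 33°
303 + 180 = 483 → 483 − 360 = 123°
303 + 270 = 573 → 573 − 360 = 213°

33°, 123°, and 213°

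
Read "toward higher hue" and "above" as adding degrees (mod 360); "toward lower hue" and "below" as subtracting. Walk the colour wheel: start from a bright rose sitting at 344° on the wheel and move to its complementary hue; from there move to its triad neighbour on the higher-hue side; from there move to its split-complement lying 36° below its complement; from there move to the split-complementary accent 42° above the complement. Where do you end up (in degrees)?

290°

complement +180°: 344 + 180 = 524 → 524 − 360 = 164°
triadic ↑ +120°: 164 + 120 = 284°
split-comp 36° ↓ +144°: 284 + 144 = 428 → 428 − 360 = 68°
split-comp 42° ↑ +222°: 68 + 222 = 290°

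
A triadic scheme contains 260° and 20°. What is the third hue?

140°

A triad spaces three hues 120° apart.
The full set is {20°, 140°, 260°}.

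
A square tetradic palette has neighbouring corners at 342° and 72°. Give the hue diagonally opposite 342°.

A square tetradic scheme places four hues 90° apart; opposite corners are 180° apart.
342 + 180 = 522 → 522 − 360 = 162°

162°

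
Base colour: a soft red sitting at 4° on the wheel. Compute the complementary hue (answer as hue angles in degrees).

The complement sits 180° across the wheel.
4 + 180 = 184°

184°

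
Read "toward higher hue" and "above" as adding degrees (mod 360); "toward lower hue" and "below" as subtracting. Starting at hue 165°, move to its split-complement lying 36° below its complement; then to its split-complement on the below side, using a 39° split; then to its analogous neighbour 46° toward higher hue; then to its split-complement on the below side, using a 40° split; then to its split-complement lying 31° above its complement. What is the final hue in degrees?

127°

split-comp 36° ↓ +144°: 165 + 144 = 309°
split-comp 39° ↓ +141°: 309 + 141 = 450 → 450 − 360 = 90°
analog 46° ↑ +46°: 90 + 46 = 136°
split-comp 40° ↓ +140°: 136 + 140 = 276°
split-comp 31° ↑ +211°: 276 + 211 = 487 → 487 − 360 = 127°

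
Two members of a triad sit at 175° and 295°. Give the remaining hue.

55°

A triad spaces three hues 120° apart.
The full set is {55°, 175°, 295°}.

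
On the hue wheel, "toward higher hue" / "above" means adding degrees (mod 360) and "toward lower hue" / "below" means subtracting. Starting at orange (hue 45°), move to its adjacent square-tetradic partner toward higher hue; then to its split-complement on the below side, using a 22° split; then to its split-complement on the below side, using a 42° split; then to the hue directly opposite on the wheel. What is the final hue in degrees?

251°

45 + 90 = 135°   (square ↑)
135 + 158 = 293°   (split-comp 22° ↓)
293 + 138 = 431 → 431 − 360 = 71°   (split-comp 42° ↓)
71 + 180 = 251°   (complement)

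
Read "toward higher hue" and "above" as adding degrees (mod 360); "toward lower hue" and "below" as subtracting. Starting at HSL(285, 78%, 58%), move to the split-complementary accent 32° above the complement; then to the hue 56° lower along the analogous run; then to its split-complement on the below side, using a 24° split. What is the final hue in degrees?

237°

+212° (split-comp 32° ↑): 285 + 212 = 497 → 497 − 360 = 137°
−56° (analog 56° ↓): 137 − 56 = 81°
+156° (split-comp 24° ↓): 81 + 156 = 237°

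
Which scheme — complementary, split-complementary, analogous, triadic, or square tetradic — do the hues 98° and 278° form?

Sort the hues: 98°, 278°.
Successive gaps around the wheel: 180°, 180°.
Two hues 180° apart are complementary.

complementary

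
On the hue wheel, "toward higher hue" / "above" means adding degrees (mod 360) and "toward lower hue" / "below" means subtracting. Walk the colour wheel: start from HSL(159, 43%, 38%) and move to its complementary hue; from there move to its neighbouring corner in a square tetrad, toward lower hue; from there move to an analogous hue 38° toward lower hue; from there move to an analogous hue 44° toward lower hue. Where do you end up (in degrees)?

complement +180°: 159 + 180 = 339°
square ↓ −90°: 339 − 90 = 249°
analog 38° ↓ −38°: 249 − 38 = 211°
analog 44° ↓ −44°: 211 − 44 = 167°

167°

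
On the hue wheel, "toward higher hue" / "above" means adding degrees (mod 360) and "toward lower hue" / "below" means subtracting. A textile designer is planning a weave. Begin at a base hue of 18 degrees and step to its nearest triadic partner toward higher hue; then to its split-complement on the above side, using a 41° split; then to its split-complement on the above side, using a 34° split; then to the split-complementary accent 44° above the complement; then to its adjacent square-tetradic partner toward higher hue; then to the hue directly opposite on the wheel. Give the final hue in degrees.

347°

18 + 120 = 138°   (triadic ↑)
138 + 221 = 359°   (split-comp 41° ↑)
359 + 214 = 573 → 573 − 360 = 213°   (split-comp 34° ↑)
213 + 224 = 437 → 437 − 360 = 77°   (split-comp 44° ↑)
77 + 90 = 167°   (square ↑)
167 + 180 = 347°   (complement)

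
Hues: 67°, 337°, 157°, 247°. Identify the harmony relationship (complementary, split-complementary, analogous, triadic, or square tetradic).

Sort the hues: 67°, 157°, 247°, 337°.
Successive gaps around the wheel: 90°, 90°, 90°, 90°.
Four hues every 90° form a square tetradic scheme.

square tetradic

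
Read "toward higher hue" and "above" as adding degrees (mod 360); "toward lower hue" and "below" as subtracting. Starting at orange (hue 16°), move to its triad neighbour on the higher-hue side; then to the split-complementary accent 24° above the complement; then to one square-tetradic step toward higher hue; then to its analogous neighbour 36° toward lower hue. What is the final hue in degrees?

+120° (triadic ↑): 16 + 120 = 136°
+204° (split-comp 24° ↑): 136 + 204 = 340°
+90° (square ↑): 340 + 90 = 430 → 430 − 360 = 70°
−36° (analog 36° ↓): 70 − 36 = 34°

34°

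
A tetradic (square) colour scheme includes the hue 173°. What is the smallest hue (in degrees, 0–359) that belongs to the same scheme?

83°

A square tetradic scheme places four hues every 90°.
The full set through 173° is {83°, 173°, 263°, 353°}.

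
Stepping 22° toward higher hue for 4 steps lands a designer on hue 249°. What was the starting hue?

4 steps of 22° (toward higher hue) give a net shift of +88°.
Start = end − shift: 249 − 88 = 161°

161°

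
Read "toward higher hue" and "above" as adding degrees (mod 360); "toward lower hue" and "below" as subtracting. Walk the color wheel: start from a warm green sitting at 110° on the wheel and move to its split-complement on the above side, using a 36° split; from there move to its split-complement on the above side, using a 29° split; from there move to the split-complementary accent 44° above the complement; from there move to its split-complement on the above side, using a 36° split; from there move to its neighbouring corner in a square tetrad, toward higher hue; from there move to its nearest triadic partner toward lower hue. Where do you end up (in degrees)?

110 + 216 = 326°   (split-comp 36° ↑)
326 + 209 = 535 → 535 − 360 = 175°   (split-comp 29° ↑)
175 + 224 = 399 → 399 − 360 = 39°   (split-comp 44° ↑)
39 + 216 = 255°   (split-comp 36° ↑)
255 + 90 = 345°   (square ↑)
345 − 120 = 225°   (triadic ↓)

225°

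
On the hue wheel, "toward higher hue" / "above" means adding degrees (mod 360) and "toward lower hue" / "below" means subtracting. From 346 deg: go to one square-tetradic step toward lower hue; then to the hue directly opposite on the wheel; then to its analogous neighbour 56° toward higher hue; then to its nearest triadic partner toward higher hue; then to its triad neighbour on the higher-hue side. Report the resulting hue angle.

12°

square ↓ −90°: 346 − 90 = 256°
complement +180°: 256 + 180 = 436 → 436 − 360 = 76°
analog 56° ↑ +56°: 76 + 56 = 132°
triadic ↑ +120°: 132 + 120 = 252°
triadic ↑ +120°: 252 + 120 = 372 → 372 − 360 = 12°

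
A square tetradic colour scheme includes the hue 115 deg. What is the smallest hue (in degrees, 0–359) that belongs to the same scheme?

A square tetradic scheme places four hues every 90°.
The full set through 115° is {25°, 115°, 205°, 295°}.

25°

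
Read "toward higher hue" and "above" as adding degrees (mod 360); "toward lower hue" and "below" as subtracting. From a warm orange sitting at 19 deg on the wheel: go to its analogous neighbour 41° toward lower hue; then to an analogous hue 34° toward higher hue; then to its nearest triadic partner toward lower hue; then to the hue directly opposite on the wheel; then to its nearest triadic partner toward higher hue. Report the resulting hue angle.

analog 41° ↓ −41°: 19 − 41 = -22 → -22 + 360 = 338°
analog 34° ↑ +34°: 338 + 34 = 372 → 372 − 360 = 12°
triadic ↓ −120°: 12 − 120 = -108 → -108 + 360 = 252°
complement +180°: 252 + 180 = 432 → 432 − 360 = 72°
triadic ↑ +120°: 72 + 120 = 192°

192°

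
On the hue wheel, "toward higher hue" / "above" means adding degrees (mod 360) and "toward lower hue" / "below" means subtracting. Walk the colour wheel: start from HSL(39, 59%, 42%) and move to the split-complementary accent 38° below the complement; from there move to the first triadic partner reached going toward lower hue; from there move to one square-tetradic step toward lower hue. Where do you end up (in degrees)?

split-comp 38° ↓ +142°: 39 + 142 = 181°
triadic ↓ −120°: 181 − 120 = 61°
square ↓ −90°: 61 − 90 = -29 → -29 + 360 = 331°

331°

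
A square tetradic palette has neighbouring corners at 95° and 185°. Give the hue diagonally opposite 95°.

A square tetradic scheme places four hues 90° apart; opposite corners are 180° apart.
95 + 180 = 275°

275°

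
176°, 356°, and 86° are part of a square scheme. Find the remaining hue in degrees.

266°

A square tetradic scheme places four hues every 90°.
The full set through 86° is {86°, 176°, 266°, 356°}.
Given {86°, 176°, 356°}, the missing hue is 266°.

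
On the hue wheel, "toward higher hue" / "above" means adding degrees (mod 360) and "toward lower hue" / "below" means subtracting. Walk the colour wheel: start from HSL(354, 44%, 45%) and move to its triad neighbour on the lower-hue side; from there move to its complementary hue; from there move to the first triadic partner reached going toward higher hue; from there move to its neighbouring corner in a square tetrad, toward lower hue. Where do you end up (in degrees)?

−120° (triadic ↓): 354 − 120 = 234°
+180° (complement): 234 + 180 = 414 → 414 − 360 = 54°
+120° (triadic ↑): 54 + 120 = 174°
−90° (square ↓): 174 − 90 = 84°

84°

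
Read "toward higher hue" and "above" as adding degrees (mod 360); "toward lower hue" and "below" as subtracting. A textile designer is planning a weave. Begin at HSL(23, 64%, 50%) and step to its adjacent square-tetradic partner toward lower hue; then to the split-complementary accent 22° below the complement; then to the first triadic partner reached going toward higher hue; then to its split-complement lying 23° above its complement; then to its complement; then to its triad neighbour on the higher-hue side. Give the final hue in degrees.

23 − 90 = -67 → -67 + 360 = 293°   (square ↓)
293 + 158 = 451 → 451 − 360 = 91°   (split-comp 22° ↓)
91 + 120 = 211°   (triadic ↑)
211 + 203 = 414 → 414 − 360 = 54°   (split-comp 23° ↑)
54 + 180 = 234°   (complement)
234 + 120 = 354°   (triadic ↑)

354°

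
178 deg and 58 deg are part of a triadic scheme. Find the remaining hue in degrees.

298°

A triad places three hues 120° apart.
The full set through 58° is {58°, 178°, 298°}.
Given {58°, 178°}, the missing hue is 298°.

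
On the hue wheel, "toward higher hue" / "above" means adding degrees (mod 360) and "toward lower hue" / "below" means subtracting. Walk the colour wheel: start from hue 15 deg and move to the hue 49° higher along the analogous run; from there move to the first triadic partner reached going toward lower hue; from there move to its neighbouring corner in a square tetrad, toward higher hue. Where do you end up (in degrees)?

34°

analog 49° ↑ +49°: 15 + 49 = 64°
triadic ↓ −120°: 64 − 120 = -56 → -56 + 360 = 304°
square ↑ +90°: 304 + 90 = 394 → 394 − 360 = 34°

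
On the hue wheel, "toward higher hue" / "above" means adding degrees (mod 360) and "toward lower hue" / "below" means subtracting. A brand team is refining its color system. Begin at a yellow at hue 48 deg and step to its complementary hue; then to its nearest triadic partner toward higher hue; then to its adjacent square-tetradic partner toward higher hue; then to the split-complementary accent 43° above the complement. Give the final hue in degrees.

complement +180°: 48 + 180 = 228°
triadic ↑ +120°: 228 + 120 = 348°
square ↑ +90°: 348 + 90 = 438 → 438 − 360 = 78°
split-comp 43° ↑ +223°: 78 + 223 = 301°

301°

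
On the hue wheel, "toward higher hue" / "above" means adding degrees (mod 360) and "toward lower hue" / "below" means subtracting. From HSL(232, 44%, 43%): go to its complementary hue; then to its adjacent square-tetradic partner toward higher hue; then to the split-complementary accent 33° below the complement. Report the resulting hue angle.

+180° (complement): 232 + 180 = 412 → 412 − 360 = 52°
+90° (square ↑): 52 + 90 = 142°
+147° (split-comp 33° ↓): 142 + 147 = 289°

289°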